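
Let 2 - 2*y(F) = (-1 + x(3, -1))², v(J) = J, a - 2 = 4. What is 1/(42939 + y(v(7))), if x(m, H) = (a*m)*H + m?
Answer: 1/42812 ≈ 2.3358e-5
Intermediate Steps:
a = 6 (a = 2 + 4 = 6)
x(m, H) = m + 6*H*m (x(m, H) = (6*m)*H + m = 6*H*m + m = m + 6*H*m)
y(F) = -127 (y(F) = 1 - (-1 + 3*(1 + 6*(-1)))²/2 = 1 - (-1 + 3*(1 - 6))²/2 = 1 - (-1 + 3*(-5))²/2 = 1 - (-1 - 15)²/2 = 1 - ½*(-16)² = 1 - ½*256 = 1 - 128 = -127)
1/(42939 + y(v(7))) = 1/(42939 - 127) = 1/42812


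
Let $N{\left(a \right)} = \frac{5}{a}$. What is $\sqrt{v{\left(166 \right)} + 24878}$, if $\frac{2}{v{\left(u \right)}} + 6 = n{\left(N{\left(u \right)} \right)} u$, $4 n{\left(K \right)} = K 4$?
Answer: $6 \sqrt{691} \approx 157.72$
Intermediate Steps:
$n{\left(K \right)} = K$ ($n{\left(K \right)} = \frac{K 4}{4} = \frac{4 K}{4} = K$)
$v{\left(u \right)} = -2$ ($v{\left(u \right)} = \frac{2}{-6 + \frac{5}{u} u} = \frac{2}{-6 + 5} = \frac{2}{-1} = 2 \left(-1\right) = -2$)
$\sqrt{v{\left(166 \right)} + 24878} = \sqrt{-2 + 24878} = \sqrt{24876} = 6 \sqrt{691}$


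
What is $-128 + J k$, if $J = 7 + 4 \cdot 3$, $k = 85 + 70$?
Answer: $2817$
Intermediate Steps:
$k = 155$
$J = 19$ ($J = 7 + 12 = 19$)
$-128 + J k = -128 + 19 \cdot 155 = -128 + 2945 = 2817$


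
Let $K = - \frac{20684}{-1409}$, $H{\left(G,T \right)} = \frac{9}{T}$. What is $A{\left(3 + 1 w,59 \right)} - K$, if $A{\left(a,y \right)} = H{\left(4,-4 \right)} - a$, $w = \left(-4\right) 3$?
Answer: $- \frac{44693}{5636} \approx -7.9299$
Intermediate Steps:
$w = -12$
$K = \frac{20684}{1409}$ ($K = \left(-20684\right) \left(- \frac{1}{1409}\right) = \frac{20684}{1409} \approx 14.68$)
$A{\left(a,y \right)} = - \frac{9}{4} - a$ ($A{\left(a,y \right)} = \frac{9}{-4} - a = 9 \left(- \frac{1}{4}\right) - a = - \frac{9}{4} - a$)
$A{\left(3 + 1 w,59 \right)} - K = \left(- \frac{9}{4} - \left(3 + 1 \left(-12\right)\right)\right) - \frac{20684}{1409} = \left(- \frac{9}{4} - \left(3 - 12\right)\right) - \frac{20684}{1409} = \left(- \frac{9}{4} - -9\right) - \frac{20684}{1409} = \left(- \frac{9}{4} + 9\right) - \frac{20684}{1409} = \frac{27}{4} - \frac{20684}{1409} = - \frac{44693}{5636}$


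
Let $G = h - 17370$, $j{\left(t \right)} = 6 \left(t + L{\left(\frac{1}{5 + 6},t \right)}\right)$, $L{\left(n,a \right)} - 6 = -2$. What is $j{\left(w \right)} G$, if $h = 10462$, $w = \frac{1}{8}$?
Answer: $-170973$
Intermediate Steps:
$w = \frac{1}{8} \approx 0.125$
$L{\left(n,a \right)} = 4$ ($L{\left(n,a \right)} = 6 - 2 = 4$)
$j{\left(t \right)} = 24 + 6 t$ ($j{\left(t \right)} = 6 \left(t + 4\right) = 6 \left(4 + t\right) = 24 + 6 t$)
$G = -6908$ ($G = 10462 - 17370 = -6908$)
$j{\left(w \right)} G = \left(24 + 6 \cdot \frac{1}{8}\right) \left(-6908\right) = \left(24 + \frac{3}{4}\right) \left(-6908\right) = \frac{99}{4} \left(-6908\right) = -170973$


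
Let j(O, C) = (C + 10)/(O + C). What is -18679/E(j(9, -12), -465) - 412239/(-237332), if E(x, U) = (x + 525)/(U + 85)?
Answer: 266021681517/19698556 ≈ 13505.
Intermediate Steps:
j(O, C) = (10 + C)/(C + O)
E(x, U) = (525 + x)/(85 + U)
-18679/E(j(9, -12), -465) - 412239/(-237332) = -18679*(85 - 465)/(525 + (10 - 12)/(-12 + 9)) - 412239/(-237332) = -18679*(-380/(525 - 2/(-3))) - 412239*(-1/237332) = -18679*(-380/(525 - 1/3*(-2))) + 412239/237332 = -18679*(-380/(525 + 2/3)) + 412239/237332 = -18679/((-1/380*1577/3)) + 412239/237332 = -18679/(-83/60) + 412239/237332 = -18679*(-60/83) + 412239/237332 = 1120740/83 + 412239/237332 = 266021681517/19698556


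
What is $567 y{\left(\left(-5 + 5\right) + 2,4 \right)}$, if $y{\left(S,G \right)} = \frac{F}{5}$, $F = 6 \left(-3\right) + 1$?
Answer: $- \frac{9639}{5} \approx -1927.8$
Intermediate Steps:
$F = -17$ ($F = -18 + 1 = -17$)
$y{\left(S,G \right)} = - \frac{17}{5}$
$567 y{\left(\left(-5 + 5\right) + 2,4 \right)} = 567 \left(- \frac{17}{5}\right) = - \frac{9639}{5}$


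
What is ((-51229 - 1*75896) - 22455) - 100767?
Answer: -250347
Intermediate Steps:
((-51229 - 1*75896) - 22455) - 100767 = ((-51229 - 75896) - 22455) - 100767 = (-127125 - 22455) - 100767 = -149580 - 100767 = -250347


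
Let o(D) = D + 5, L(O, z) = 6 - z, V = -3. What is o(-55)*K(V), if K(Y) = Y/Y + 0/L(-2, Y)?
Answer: -50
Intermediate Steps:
o(D) = 5 + D
K(Y) = 1 (K(Y) = Y/Y + 0/(6 - Y) = 1 + 0 = 1)
o(-55)*K(V) = (5 - 55)*1 = -50*1 = -50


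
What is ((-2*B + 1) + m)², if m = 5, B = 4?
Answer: 4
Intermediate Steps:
((-2*B + 1) + m)² = ((-2*4 + 1) + 5)² = ((-8 + 1) + 5)² = (-7 + 5)² = (-2)² = 4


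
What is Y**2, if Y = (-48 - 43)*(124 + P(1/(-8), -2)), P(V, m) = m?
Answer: 123254404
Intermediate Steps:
Y = -11102 (Y = (-48 - 43)*(124 - 2) = -91*122 = -11102)
Y**2 = (-11102)**2 = 123254404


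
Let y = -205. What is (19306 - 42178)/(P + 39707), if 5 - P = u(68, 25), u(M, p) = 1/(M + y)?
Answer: -1044488/1813515 ≈ -0.57595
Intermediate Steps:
u(M, p) = 1/(-205 + M) (u(M, p) = 1/(M - 205) = 1/(-205 + M))
P = 686/137 (P = 5 - 1/(-205 + 68) = 5 - 1/(-137) = 5 - 1*(-1/137) = 5 + 1/137 = 686/137 ≈ 5.0073)
(19306 - 42178)/(P + 39707) = (19306 - 42178)/(686/137 + 39707) = -22872/5440545/137 = -22872*137/5440545 = -1044488/1813515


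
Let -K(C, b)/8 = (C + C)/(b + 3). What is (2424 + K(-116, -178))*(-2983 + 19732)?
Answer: 7073839656/175 ≈ 4.0422e+7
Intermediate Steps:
K(C, b) = -16*C/(3 + b) (K(C, b) = -8*(C + C)/(b + 3) = -8*2*C/(3 + b) = -16*C/(3 + b))
(2424 + K(-116, -178))*(-2983 + 19732) = (2424 - 16*(-116)/(3 - 178))*(-2983 + 19732) = (2424 - 16*(-116)/(-175))*16749 = (2424 - 16*(-116)*(-1/175))*16749 = (2424 - 1856/175)*16749 = (422344/175)*16749 = 7073839656/175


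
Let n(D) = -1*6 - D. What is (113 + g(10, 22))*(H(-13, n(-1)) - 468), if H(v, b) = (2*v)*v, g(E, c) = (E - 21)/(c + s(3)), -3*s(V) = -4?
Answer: -102401/7 ≈ -14629.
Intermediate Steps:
s(V) = 4/3 (s(V) = -1/3*(-4) = 4/3)
n(D) = -6 - D
g(E, c) = (-21 + E)/(4/3 + c) (g(E, c) = (E - 21)/(c + 4/3) = (-21 + E)/(4/3 + c))
H(v, b) = 2*v**2
(113 + g(10, 22))*(H(-13, n(-1)) - 468) = (113 + 3*(-21 + 10)/(4 + 3*22))*(2*(-13)**2 - 468) = (113 + 3*(-11)/(4 + 66))*(2*169 - 468) = (113 + 3*(-11)/70)*(338 - 468) = (113 + 3*(1/70)*(-11))*(-130) = (113 - 33/70)*(-130) = (7877/70)*(-130) = -102401/7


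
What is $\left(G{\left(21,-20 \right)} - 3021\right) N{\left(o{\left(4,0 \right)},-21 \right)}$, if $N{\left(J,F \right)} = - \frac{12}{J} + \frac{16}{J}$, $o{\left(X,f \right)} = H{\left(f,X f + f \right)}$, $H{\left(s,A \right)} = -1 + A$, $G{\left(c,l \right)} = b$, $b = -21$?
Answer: $12168$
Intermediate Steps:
$G{\left(c,l \right)} = -21$
$o{\left(X,f \right)} = -1 + f + X f$ ($o{\left(X,f \right)} = -1 + \left(X f + f\right) = -1 + \left(f + X f\right) = -1 + f + X f$)
$N{\left(J,F \right)} = \frac{4}{J}$
$\left(G{\left(21,-20 \right)} - 3021\right) N{\left(o{\left(4,0 \right)},-21 \right)} = \left(-21 - 3021\right) \frac{4}{-1 + 0 \left(1 + 4\right)} = - 3042 \frac{4}{-1 + 0 \cdot 5} = - 3042 \frac{4}{-1 + 0} = - 3042 \frac{4}{-1} = - 3042 \cdot 4 \left(-1\right) = \left(-3042\right) \left(-4\right) = 12168$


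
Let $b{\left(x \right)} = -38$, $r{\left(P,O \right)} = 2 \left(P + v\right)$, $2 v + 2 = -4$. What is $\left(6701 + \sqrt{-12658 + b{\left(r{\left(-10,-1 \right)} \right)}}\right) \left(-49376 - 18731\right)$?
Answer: $-456385007 - 3132922 i \sqrt{6} \approx -4.5639 \cdot 10^{8} - 7.6741 \cdot 10^{6} i$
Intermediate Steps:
$v = -3$ ($v = -1 + \frac{1}{2} \left(-4\right) = -1 - 2 = -3$)
$r{\left(P,O \right)} = -6 + 2 P$ ($r{\left(P,O \right)} = 2 \left(P - 3\right) = 2 \left(-3 + P\right) = -6 + 2 P$)
$\left(6701 + \sqrt{-12658 + b{\left(r{\left(-10,-1 \right)} \right)}}\right) \left(-49376 - 18731\right) = \left(6701 + \sqrt{-12658 - 38}\right) \left(-49376 - 18731\right) = \left(6701 + \sqrt{-12696}\right) \left(-68107\right) = \left(6701 + 46 i \sqrt{6}\right) \left(-68107\right) = -456385007 - 3132922 i \sqrt{6}$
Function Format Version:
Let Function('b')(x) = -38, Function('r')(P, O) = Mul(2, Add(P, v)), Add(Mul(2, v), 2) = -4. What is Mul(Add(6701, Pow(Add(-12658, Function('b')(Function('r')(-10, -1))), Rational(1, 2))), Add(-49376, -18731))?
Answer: Add(-456385007, Mul(-3132922, I, Pow(6, Rational(1, 2)))) ≈ Add(-4.5639e+8, Mul(-7.6741e+6, I))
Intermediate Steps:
v = -3 (v = Add(-1, Mul(Rational(1, 2), -4)) = Add(-1, -2) = -3)
Function('r')(P, O) = Add(-6, Mul(2, P)) (Function('r')(P, O) = Mul(2, Add(P, -3)) = Mul(2, Add(-3, P)) = Add(-6, Mul(2, P)))
Mul(Add(6701, Pow(Add(-12658, Function('b')(Function('r')(-10, -1))), Rational(1, 2))), Add(-49376, -18731)) = Mul(Add(6701, Pow(Add(-12658, -38), Rational(1, 2))), Add(-49376, -18731)) = Mul(Add(6701, Pow(-12696, Rational(1, 2))), -68107) = Mul(Add(6701, Mul(46, I, Pow(6, Rational(1, 2)))), -68107) = Add(-456385007, Mul(-3132922, I, Pow(6, Rational(1, 2))))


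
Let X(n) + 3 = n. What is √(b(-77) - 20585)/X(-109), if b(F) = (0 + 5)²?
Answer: -I*√1285/28 ≈ -1.2802*I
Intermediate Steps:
X(n) = -3 + n
b(F) = 25 (b(F) = 5² = 25)
√(b(-77) - 20585)/X(-109) = √(25 - 20585)/(-3 - 109) = √(-20560)/(-112) = (4*I*√1285)*(-1/112) = -I*√1285/28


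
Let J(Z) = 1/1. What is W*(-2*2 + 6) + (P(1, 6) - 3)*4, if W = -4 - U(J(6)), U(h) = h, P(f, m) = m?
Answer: 2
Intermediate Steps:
J(Z) = 1
W = -5 (W = -4 - 1*1 = -4 - 1 = -5)
W*(-2*2 + 6) + (P(1, 6) - 3)*4 = -5*(-2*2 + 6) + (6 - 3)*4 = -5*(-4 + 6) + 3*4 = -5*2 + 12 = -10 + 12 = 2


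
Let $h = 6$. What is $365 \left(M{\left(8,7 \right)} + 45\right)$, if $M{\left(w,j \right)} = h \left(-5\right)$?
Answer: $5475$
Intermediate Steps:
$M{\left(w,j \right)} = -30$ ($M{\left(w,j \right)} = 6 \left(-5\right) = -30$)
$365 \left(M{\left(8,7 \right)} + 45\right) = 365 \left(-30 + 45\right) = 365 \cdot 15 = 5475$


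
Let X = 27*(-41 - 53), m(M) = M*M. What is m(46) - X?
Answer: 4654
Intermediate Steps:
m(M) = M**2
X = -2538 (X = 27*(-94) = -2538)
m(46) - X = 46**2 - 1*(-2538) = 2116 + 2538 = 4654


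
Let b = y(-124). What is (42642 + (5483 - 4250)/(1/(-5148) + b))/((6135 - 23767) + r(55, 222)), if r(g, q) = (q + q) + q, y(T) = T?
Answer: -13607150571/5415148499 ≈ -2.5128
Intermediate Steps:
b = -124
r(g, q) = 3*q (r(g, q) = 2*q + q = 3*q)
(42642 + (5483 - 4250)/(1/(-5148) + b))/((6135 - 23767) + r(55, 222)) = (42642 + (5483 - 4250)/(1/(-5148) - 124))/((6135 - 23767) + 3*222) = (42642 + 1233/(-1/5148 - 124))/(-17632 + 666) = (42642 + 1233/(-638353/5148))/(-16966) = (42642 + 1233*(-5148/638353))*(-1/16966) = (42642 - 6347484/638353)*(-1/16966) = (27214301142/638353)*(-1/16966) = -13607150571/5415148499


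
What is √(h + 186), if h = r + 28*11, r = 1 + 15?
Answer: √510 ≈ 22.583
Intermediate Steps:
r = 16
h = 324 (h = 16 + 28*11 = 16 + 308 = 324)
√(h + 186) = √(324 + 186) = √510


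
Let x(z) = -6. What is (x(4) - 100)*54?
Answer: -5724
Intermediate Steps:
(x(4) - 100)*54 = (-6 - 100)*54 = -106*54 = -5724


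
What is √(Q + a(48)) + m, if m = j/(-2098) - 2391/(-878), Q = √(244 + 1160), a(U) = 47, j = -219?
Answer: 1302150/460511 + √(47 + 6*√39) ≈ 12.018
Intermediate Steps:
Q = 6*√39 (Q = √1404 = 6*√39 ≈ 37.470)
m = 1302150/460511 (m = -219/(-2098) - 2391/(-878) = -219*(-1/2098) - 2391*(-1/878) = 219/2098 + 2391/878 = 1302150/460511 ≈ 2.8276)
√(Q + a(48)) + m = √(6*√39 + 47) + 1302150/460511 = √(47 + 6*√39) + 1302150/460511 = 1302150/460511 + √(47 + 6*√39)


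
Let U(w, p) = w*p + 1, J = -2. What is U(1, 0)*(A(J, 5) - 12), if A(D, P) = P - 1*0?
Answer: -7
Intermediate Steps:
U(w, p) = 1 + p*w (U(w, p) = p*w + 1 = 1 + p*w)
A(D, P) = P (A(D, P) = P + 0 = P)
U(1, 0)*(A(J, 5) - 12) = (1 + 0*1)*(5 - 12) = (1 + 0)*(-7) = 1*(-7) = -7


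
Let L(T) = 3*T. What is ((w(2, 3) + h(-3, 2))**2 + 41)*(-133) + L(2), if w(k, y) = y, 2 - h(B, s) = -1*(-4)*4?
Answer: -21540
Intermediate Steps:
h(B, s) = -14 (h(B, s) = 2 - (-1*(-4))*4 = 2 - 4*4 = 2 - 1*16 = 2 - 16 = -14)
((w(2, 3) + h(-3, 2))**2 + 41)*(-133) + L(2) = ((3 - 14)**2 + 41)*(-133) + 3*2 = ((-11)**2 + 41)*(-133) + 6 = (121 + 41)*(-133) + 6 = 162*(-133) + 6 = -21546 + 6 = -21540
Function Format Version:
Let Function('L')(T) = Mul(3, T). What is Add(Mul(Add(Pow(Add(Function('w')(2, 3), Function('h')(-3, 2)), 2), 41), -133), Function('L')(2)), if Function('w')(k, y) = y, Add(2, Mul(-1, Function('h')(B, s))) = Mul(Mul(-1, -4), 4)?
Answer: -21540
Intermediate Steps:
Function('h')(B, s) = -14 (Function('h')(B, s) = Add(2, Mul(-1, Mul(Mul(-1, -4), 4))) = Add(2, Mul(-1, Mul(4, 4))) = Add(2, Mul(-1, 16)) = Add(2, -16) = -14)
Add(Mul(Add(Pow(Add(Function('w')(2, 3), Function('h')(-3, 2)), 2), 41), -133), Function('L')(2)) = Add(Mul(Add(Pow(Add(3, -14), 2), 41), -133), Mul(3, 2)) = Add(Mul(Add(Pow(-11, 2), 41), -133), 6) = Add(Mul(Add(121, 41), -133), 6) = Add(Mul(162, -133), 6) = Add(-21546, 6) = -21540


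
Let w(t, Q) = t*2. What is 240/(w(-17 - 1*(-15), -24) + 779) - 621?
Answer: -96207/155 ≈ -620.69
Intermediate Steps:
w(t, Q) = 2*t
240/(w(-17 - 1*(-15), -24) + 779) - 621 = 240/(2*(-17 - 1*(-15)) + 779) - 621 = 240/(2*(-17 + 15) + 779) - 621 = 240/(2*(-2) + 779) - 621 = 240/(-4 + 779) - 621 = 240/775 - 621 = 240*(1/775) - 621 = 48/155 - 621 = -96207/155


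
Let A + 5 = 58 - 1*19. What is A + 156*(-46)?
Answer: -7142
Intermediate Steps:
A = 34 (A = -5 + (58 - 1*19) = -5 + (58 - 19) = -5 + 39 = 34)
A + 156*(-46) = 34 + 156*(-46) = 34 - 7176 = -7142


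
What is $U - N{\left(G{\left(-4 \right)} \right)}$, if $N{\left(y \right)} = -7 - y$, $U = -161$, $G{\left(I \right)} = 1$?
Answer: $-153$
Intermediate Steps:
$U - N{\left(G{\left(-4 \right)} \right)} = -161 - \left(-7 - 1\right) = -161 - -8 = -161 + 8 = -153$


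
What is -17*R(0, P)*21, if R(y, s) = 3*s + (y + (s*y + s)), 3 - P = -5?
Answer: -11424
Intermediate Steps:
P = 8 (P = 3 - 1*(-5) = 3 + 5 = 8)
R(y, s) = y + 4*s + s*y (R(y, s) = 3*s + (y + (s + s*y)) = 3*s + (s + y + s*y) = y + 4*s + s*y)
-17*R(0, P)*21 = -17*(0 + 4*8 + 8*0)*21 = -17*(0 + 32 + 0)*21 = -17*32*21 = -544*21 = -11424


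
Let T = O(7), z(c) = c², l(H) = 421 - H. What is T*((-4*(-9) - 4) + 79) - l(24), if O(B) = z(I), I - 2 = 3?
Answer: 2378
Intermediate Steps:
I = 5 (I = 2 + 3 = 5)
O(B) = 25 (O(B) = 5² = 25)
T = 25
T*((-4*(-9) - 4) + 79) - l(24) = 25*((-4*(-9) - 4) + 79) - (421 - 1*24) = 25*((36 - 4) + 79) - (421 - 24) = 25*(32 + 79) - 1*397 = 25*111 - 397 = 2775 - 397 = 2378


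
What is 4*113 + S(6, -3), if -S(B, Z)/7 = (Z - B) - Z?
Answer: 494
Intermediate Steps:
S(B, Z) = 7*B (S(B, Z) = -7*((Z - B) - Z) = -(-7)*B = 7*B)
4*113 + S(6, -3) = 4*113 + 7*6 = 452 + 42 = 494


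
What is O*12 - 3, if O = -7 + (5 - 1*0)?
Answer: -27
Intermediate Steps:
O = -2 (O = -7 + (5 + 0) = -7 + 5 = -2)
O*12 - 3 = -2*12 - 3 = -24 - 3 = -27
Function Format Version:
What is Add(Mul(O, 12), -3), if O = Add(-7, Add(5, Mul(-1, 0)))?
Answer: -27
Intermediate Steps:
O = -2 (O = Add(-7, Add(5, 0)) = Add(-7, 5) = -2)
Add(Mul(O, 12), -3) = Add(Mul(-2, 12), -3) = Add(-24, -3) = -27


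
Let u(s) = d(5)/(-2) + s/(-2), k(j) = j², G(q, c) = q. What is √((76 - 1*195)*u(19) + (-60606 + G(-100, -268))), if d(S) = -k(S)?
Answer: I*√61063 ≈ 247.11*I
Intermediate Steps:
d(S) = -S²
u(s) = 25/2 - s/2 (u(s) = -1*5²/(-2) + s/(-2) = -1*25*(-½) + s*(-½) = -25*(-½) - s/2 = 25/2 - s/2)
√((76 - 1*195)*u(19) + (-60606 + G(-100, -268))) = √((76 - 1*195)*(25/2 - ½*19) + (-60606 - 100)) = √((76 - 195)*(25/2 - 19/2) - 60706) = √(-119*3 - 60706) = √(-357 - 60706) = √(-61063) = I*√61063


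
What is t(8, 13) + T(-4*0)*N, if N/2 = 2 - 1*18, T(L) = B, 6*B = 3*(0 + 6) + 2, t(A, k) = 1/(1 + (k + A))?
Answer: -7037/66 ≈ -106.62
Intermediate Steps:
t(A, k) = 1/(1 + A + k) (t(A, k) = 1/(1 + (A + k)) = 1/(1 + A + k))
B = 10/3 (B = (3*(0 + 6) + 2)/6 = (3*6 + 2)/6 = (18 + 2)/6 = (1/6)*20 = 10/3 ≈ 3.3333)
T(L) = 10/3
N = -32 (N = 2*(2 - 1*18) = 2*(2 - 18) = 2*(-16) = -32)
t(8, 13) + T(-4*0)*N = 1/(1 + 8 + 13) + (10/3)*(-32) = 1/22 - 320/3 = -7037/66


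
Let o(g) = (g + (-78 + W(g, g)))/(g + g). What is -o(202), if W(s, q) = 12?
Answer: -34/101 ≈ -0.33663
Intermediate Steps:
o(g) = (-66 + g)/(2*g) (o(g) = (g + (-78 + 12))/(g + g) = (g - 66)/((2*g)) = (-66 + g)*(1/(2*g)) = (-66 + g)/(2*g))
-o(202) = -(-66 + 202)/(2*202) = -136/(2*202) = -1*34/101 = -34/101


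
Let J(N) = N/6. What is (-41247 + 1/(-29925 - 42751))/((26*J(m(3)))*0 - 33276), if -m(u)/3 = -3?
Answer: 2997666973/2418366576 ≈ 1.2395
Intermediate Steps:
m(u) = 9 (m(u) = -3*(-3) = 9)
J(N) = N/6 (J(N) = N*(1/6) = N/6)
(-41247 + 1/(-29925 - 42751))/((26*J(m(3)))*0 - 33276) = (-41247 + 1/(-29925 - 42751))/((26*((1/6)*9))*0 - 33276) = (-41247 + 1/(-72676))/((26*(3/2))*0 - 33276) = (-41247 - 1/72676)/(39*0 - 33276) = -2997666973/(72676*(0 - 33276)) = -2997666973/72676/(-33276) = -2997666973/72676*(-1/33276) = 2997666973/2418366576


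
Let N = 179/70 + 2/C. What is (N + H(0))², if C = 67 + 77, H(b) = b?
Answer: 41977441/6350400 ≈ 6.6102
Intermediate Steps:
C = 144
N = 6479/2520 (N = 179/70 + 2/144 = 179*(1/70) + 2*(1/144) = 179/70 + 1/72 = 6479/2520 ≈ 2.5710)
(N + H(0))² = (6479/2520 + 0)² = (6479/2520)² = 41977441/6350400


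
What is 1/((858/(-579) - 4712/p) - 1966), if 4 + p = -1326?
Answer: -6755/13266408 ≈ -0.00050918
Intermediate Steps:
p = -1330 (p = -4 - 1326 = -1330)
1/((858/(-579) - 4712/p) - 1966) = 1/((858/(-579) - 4712/(-1330)) - 1966) = 1/((858*(-1/579) - 4712*(-1/1330)) - 1966) = 1/((-286/193 + 124/35) - 1966) = 1/(13922/6755 - 1966) = 1/(-13266408/6755) = -6755/13266408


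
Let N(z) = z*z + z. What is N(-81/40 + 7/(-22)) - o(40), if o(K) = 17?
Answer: -2681879/193600 ≈ -13.853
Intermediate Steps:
N(z) = z + z**2 (N(z) = z**2 + z = z + z**2)
N(-81/40 + 7/(-22)) - o(40) = (-81/40 + 7/(-22))*(1 + (-81/40 + 7/(-22))) - 1*17 = (-81*1/40 + 7*(-1/22))*(1 + (-81*1/40 + 7*(-1/22))) - 17 = (-81/40 - 7/22)*(1 + (-81/40 - 7/22)) - 17 = -1031*(1 - 1031/440)/440 - 17 = -1031/440*(-591/440) - 17 = 609321/193600 - 17 = -2681879/193600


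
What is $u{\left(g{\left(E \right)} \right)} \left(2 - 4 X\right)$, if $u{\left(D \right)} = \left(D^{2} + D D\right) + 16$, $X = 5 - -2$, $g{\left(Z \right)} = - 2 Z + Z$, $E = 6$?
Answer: $-2288$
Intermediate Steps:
$g{\left(Z \right)} = - Z$
$X = 7$ ($X = 5 + \left(-1 + 3\right) = 5 + 2 = 7$)
$u{\left(D \right)} = 16 + 2 D^{2}$ ($u{\left(D \right)} = \left(D^{2} + D^{2}\right) + 16 = 2 D^{2} + 16 = 16 + 2 D^{2}$)
$u{\left(g{\left(E \right)} \right)} \left(2 - 4 X\right) = \left(16 + 2 \left(\left(-1\right) 6\right)^{2}\right) \left(2 - 28\right) = \left(16 + 2 \left(-6\right)^{2}\right) \left(2 - 28\right) = \left(16 + 2 \cdot 36\right) \left(-26\right) = \left(16 + 72\right) \left(-26\right) = 88 \left(-26\right) = -2288$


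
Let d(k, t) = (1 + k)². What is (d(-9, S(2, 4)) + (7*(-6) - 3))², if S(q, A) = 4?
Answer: 361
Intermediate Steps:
(d(-9, S(2, 4)) + (7*(-6) - 3))² = ((1 - 9)² + (7*(-6) - 3))² = ((-8)² + (-42 - 3))² = (64 - 45)² = 19² = 361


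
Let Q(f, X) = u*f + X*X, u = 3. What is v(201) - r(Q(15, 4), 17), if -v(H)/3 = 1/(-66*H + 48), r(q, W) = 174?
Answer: -766643/4406 ≈ -174.00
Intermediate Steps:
Q(f, X) = X**2 + 3*f (Q(f, X) = 3*f + X*X = 3*f + X**2 = X**2 + 3*f)
v(H) = -3/(48 - 66*H) (v(H) = -3/(-66*H + 48) = -3/(48 - 66*H))
v(201) - r(Q(15, 4), 17) = 1/(2*(-8 + 11*201)) - 1*174 = 1/(2*(-8 + 2211)) - 174 = (1/2)/2203 - 174 = (1/2)*(1/2203) - 174 = 1/4406 - 174 = -766643/4406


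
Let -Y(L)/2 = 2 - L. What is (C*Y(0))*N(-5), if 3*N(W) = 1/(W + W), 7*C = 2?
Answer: 4/105 ≈ 0.038095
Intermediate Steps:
C = 2/7 (C = (⅐)*2 = 2/7 ≈ 0.28571)
Y(L) = -4 + 2*L (Y(L) = -2*(2 - L) = -4 + 2*L)
N(W) = 1/(6*W) (N(W) = 1/(3*(W + W)) = 1/(3*((2*W))) = (1/(2*W))/3 = 1/(6*W))
(C*Y(0))*N(-5) = (2*(-4 + 2*0)/7)*((⅙)/(-5)) = (2*(-4 + 0)/7)*((⅙)*(-⅕)) = ((2/7)*(-4))*(-1/30) = -8/7*(-1/30) = 4/105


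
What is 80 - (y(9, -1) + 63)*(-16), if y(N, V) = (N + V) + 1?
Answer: 1232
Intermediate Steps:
y(N, V) = 1 + N + V
80 - (y(9, -1) + 63)*(-16) = 80 - ((1 + 9 - 1) + 63)*(-16) = 80 - (9 + 63)*(-16) = 80 - 72*(-16) = 80 - 1*(-1152) = 80 + 1152 = 1232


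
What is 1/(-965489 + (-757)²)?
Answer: -1/392440 ≈ -2.5482e-6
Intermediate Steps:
1/(-965489 + (-757)²) = 1/(-965489 + 573049) = 1/(-392440) = -1/392440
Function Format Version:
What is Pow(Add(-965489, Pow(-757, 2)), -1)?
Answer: Rational(-1, 392440) ≈ -2.5482e-6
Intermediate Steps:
Pow(Add(-965489, Pow(-757, 2)), -1) = Pow(Add(-965489, 573049), -1) = Pow(-392440, -1) = Rational(-1, 392440)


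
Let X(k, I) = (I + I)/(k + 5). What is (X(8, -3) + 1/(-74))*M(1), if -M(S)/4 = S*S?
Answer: 914/481 ≈ 1.9002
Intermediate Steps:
X(k, I) = 2*I/(5 + k) (X(k, I) = (2*I)/(5 + k) = 2*I/(5 + k))
M(S) = -4*S**2 (M(S) = -4*S*S = -4*S**2)
(X(8, -3) + 1/(-74))*M(1) = (2*(-3)/(5 + 8) + 1/(-74))*(-4*1**2) = (2*(-3)/13 - 1/74)*(-4*1) = (2*(-3)*(1/13) - 1/74)*(-4) = (-6/13 - 1/74)*(-4) = -457/962*(-4) = 914/481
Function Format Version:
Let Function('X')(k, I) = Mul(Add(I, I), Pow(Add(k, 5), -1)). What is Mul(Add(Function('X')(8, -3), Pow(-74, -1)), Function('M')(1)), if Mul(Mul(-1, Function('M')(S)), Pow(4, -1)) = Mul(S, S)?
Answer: Rational(914, 481) ≈ 1.9002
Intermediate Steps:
Function('X')(k, I) = Mul(2, I, Pow(Add(5, k), -1)) (Function('X')(k, I) = Mul(Mul(2, I), Pow(Add(5, k), -1)) = Mul(2, I, Pow(Add(5, k), -1)))
Function('M')(S) = Mul(-4, Pow(S, 2)) (Function('M')(S) = Mul(-4, Mul(S, S)) = Mul(-4, Pow(S, 2)))
Mul(Add(Function('X')(8, -3), Pow(-74, -1)), Function('M')(1)) = Mul(Add(Mul(2, -3, Pow(Add(5, 8), -1)), Pow(-74, -1)), Mul(-4, Pow(1, 2))) = Mul(Add(Mul(2, -3, Pow(13, -1)), Rational(-1, 74)), Mul(-4, 1)) = Mul(Add(Mul(2, -3, Rational(1, 13)), Rational(-1, 74)), -4) = Mul(Add(Rational(-6, 13), Rational(-1, 74)), -4) = Mul(Rational(-457, 962), -4) = Rational(914, 481)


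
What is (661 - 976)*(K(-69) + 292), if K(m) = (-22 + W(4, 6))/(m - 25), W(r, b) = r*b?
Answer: -4322745/47 ≈ -91973.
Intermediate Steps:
W(r, b) = b*r
K(m) = 2/(-25 + m) (K(m) = (-22 + 6*4)/(m - 25) = (-22 + 24)/(-25 + m) = 2/(-25 + m))
(661 - 976)*(K(-69) + 292) = (661 - 976)*(2/(-25 - 69) + 292) = -315*(2/(-94) + 292) = -315*(2*(-1/94) + 292) = -315*(-1/47 + 292) = -315*13723/47 = -4322745/47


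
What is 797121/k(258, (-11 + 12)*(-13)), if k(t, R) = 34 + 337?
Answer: 797121/371 ≈ 2148.6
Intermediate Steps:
k(t, R) = 371
797121/k(258, (-11 + 12)*(-13)) = 797121/371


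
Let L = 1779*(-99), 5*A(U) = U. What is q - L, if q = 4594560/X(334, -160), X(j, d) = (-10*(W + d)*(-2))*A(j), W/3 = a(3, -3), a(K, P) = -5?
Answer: 1029312381/5845 ≈ 1.7610e+5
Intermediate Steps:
A(U) = U/5
W = -15 (W = 3*(-5) = -15)
X(j, d) = j*(-300 + 20*d)/5 (X(j, d) = (-10*(-15 + d)*(-2))*(j/5) = (-10*(30 - 2*d))*(j/5) = (-300 + 20*d)*(j/5) = j*(-300 + 20*d)/5)
L = -176121
q = -114864/5845 (q = 4594560/((4*334*(-15 - 160))) = 4594560/((4*334*(-175))) = 4594560/(-233800) = 4594560*(-1/233800) = -114864/5845 ≈ -19.652)
q - L = -114864/5845 - 1*(-176121) = -114864/5845 + 176121 = 1029312381/5845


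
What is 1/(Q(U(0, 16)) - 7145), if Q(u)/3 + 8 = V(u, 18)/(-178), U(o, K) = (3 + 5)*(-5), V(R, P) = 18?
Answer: -89/638068 ≈ -0.00013948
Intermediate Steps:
U(o, K) = -40 (U(o, K) = 8*(-5) = -40)
Q(u) = -2163/89 (Q(u) = -24 + 3*(18/(-178)) = -24 + 3*(18*(-1/178)) = -24 + 3*(-9/89) = -24 - 27/89 = -2163/89)
1/(Q(U(0, 16)) - 7145) = 1/(-2163/89 - 7145) = 1/(-638068/89) = -89/638068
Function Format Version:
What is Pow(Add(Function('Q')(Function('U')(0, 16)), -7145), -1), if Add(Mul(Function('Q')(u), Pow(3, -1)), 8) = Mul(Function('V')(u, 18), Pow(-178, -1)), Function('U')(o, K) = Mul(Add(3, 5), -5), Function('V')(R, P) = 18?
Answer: Rational(-89, 638068) ≈ -0.00013948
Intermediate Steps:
Function('U')(o, K) = -40 (Function('U')(o, K) = Mul(8, -5) = -40)
Function('Q')(u) = Rational(-2163, 89) (Function('Q')(u) = Add(-24, Mul(3, Mul(18, Pow(-178, -1)))) = Add(-24, Mul(3, Mul(18, Rational(-1, 178)))) = Add(-24, Mul(3, Rational(-9, 89))) = Add(-24, Rational(-27, 89)) = Rational(-2163, 89))
Pow(Add(Function('Q')(Function('U')(0, 16)), -7145), -1) = Pow(Add(Rational(-2163, 89), -7145), -1) = Pow(Rational(-638068, 89), -1) = Rational(-89, 638068)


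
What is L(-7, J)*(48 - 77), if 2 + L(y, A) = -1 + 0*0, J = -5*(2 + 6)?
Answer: 87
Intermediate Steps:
J = -40 (J = -5*8 = -40)
L(y, A) = -3 (L(y, A) = -2 + (-1 + 0*0) = -2 + (-1 + 0) = -2 - 1 = -3)
L(-7, J)*(48 - 77) = -3*(48 - 77) = -3*(-29) = 87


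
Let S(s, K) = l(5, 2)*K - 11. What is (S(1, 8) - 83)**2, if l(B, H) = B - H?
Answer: 4900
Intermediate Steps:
S(s, K) = -11 + 3*K (S(s, K) = (5 - 1*2)*K - 11 = (5 - 2)*K - 11 = 3*K - 11 = -11 + 3*K)
(S(1, 8) - 83)**2 = ((-11 + 3*8) - 83)**2 = ((-11 + 24) - 83)**2 = (13 - 83)**2 = (-70)**2 = 4900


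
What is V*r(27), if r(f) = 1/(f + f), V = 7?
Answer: 7/54 ≈ 0.12963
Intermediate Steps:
r(f) = 1/(2*f)
V*r(27) = 7*((½)/27) = 7*((½)*(1/27)) = 7*(1/54) = 7/54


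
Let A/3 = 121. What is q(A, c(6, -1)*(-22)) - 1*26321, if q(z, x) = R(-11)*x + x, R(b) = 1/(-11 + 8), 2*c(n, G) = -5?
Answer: -78853/3 ≈ -26284.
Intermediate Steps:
A = 363 (A = 3*121 = 363)
c(n, G) = -5/2 (c(n, G) = (½)*(-5) = -5/2)
R(b) = -⅓ (R(b) = 1/(-3) = -⅓)
q(z, x) = 2*x/3 (q(z, x) = -x/3 + x = 2*x/3)
q(A, c(6, -1)*(-22)) - 1*26321 = 2*(-5/2*(-22))/3 - 1*26321 = (⅔)*55 - 26321 = 110/3 - 26321 = -78853/3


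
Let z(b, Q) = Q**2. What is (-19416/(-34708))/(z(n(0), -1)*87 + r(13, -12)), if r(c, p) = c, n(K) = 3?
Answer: 2427/433850 ≈ 0.0055941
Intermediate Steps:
(-19416/(-34708))/(z(n(0), -1)*87 + r(13, -12)) = (-19416/(-34708))/((-1)**2*87 + 13) = (-19416*(-1/34708))/(1*87 + 13) = 4854/(8677*(87 + 13)) = (4854/8677)/100 = (4854/8677)*(1/100) = 2427/433850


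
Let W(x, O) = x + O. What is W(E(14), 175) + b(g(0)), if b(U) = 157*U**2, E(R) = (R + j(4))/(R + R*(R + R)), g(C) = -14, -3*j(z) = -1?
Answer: 37693489/1218 ≈ 30947.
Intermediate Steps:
j(z) = 1/3 (j(z) = -1/3*(-1) = 1/3)
E(R) = (1/3 + R)/(R + 2*R**2) (E(R) = (R + 1/3)/(R + R*(R + R)) = (1/3 + R)/(R + R*(2*R)) = (1/3 + R)/(R + 2*R**2))
W(x, O) = O + x
W(E(14), 175) + b(g(0)) = (175 + (1/3 + 14)/(14*(1 + 2*14))) + 157*(-14)**2 = (175 + (1/14)*(43/3)/(1 + 28)) + 157*196 = (175 + (1/14)*(43/3)/29) + 30772 = (175 + (1/14)*(1/29)*(43/3)) + 30772 = (175 + 43/1218) + 30772 = 213193/1218 + 30772 = 37693489/1218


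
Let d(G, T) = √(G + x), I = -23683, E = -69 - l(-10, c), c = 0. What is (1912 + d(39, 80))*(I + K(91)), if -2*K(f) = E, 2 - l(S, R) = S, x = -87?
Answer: -45204460 - 94570*I*√3 ≈ -4.5204e+7 - 1.638e+5*I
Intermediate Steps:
l(S, R) = 2 - S
E = -81 (E = -69 - (2 - 1*(-10)) = -69 - (2 + 10) = -69 - 1*12 = -69 - 12 = -81)
K(f) = 81/2 (K(f) = -½*(-81) = 81/2)
d(G, T) = √(-87 + G) (d(G, T) = √(G - 87) = √(-87 + G))
(1912 + d(39, 80))*(I + K(91)) = (1912 + √(-87 + 39))*(-23683 + 81/2) = (1912 + √(-48))*(-47285/2) = (1912 + 4*I*√3)*(-47285/2) = -45204460 - 94570*I*√3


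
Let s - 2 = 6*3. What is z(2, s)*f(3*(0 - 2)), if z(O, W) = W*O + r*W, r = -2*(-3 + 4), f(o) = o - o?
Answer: 0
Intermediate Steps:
f(o) = 0
s = 20 (s = 2 + 6*3 = 2 + 18 = 20)
r = -2 (r = -2*1 = -2)
z(O, W) = -2*W + O*W (z(O, W) = W*O - 2*W = O*W - 2*W = -2*W + O*W)
z(2, s)*f(3*(0 - 2)) = (20*(-2 + 2))*0 = (20*0)*0 = 0*0 = 0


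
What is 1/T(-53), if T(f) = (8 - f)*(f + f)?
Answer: -1/6466 ≈ -0.00015466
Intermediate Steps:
T(f) = 2*f*(8 - f) (T(f) = (8 - f)*(2*f) = 2*f*(8 - f))
1/T(-53) = 1/(2*(-53)*(8 - 1*(-53))) = 1/(2*(-53)*(8 + 53)) = 1/(2*(-53)*61) = 1/(-6466) = -1/6466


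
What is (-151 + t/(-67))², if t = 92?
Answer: 104223681/4489 ≈ 23218.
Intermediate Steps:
(-151 + t/(-67))² = (-151 + 92/(-67))² = (-151 + 92*(-1/67))² = (-151 - 92/67)² = (-10209/67)² = 104223681/4489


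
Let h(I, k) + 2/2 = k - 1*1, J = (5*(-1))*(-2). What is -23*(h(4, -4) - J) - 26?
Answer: 342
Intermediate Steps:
J = 10 (J = -5*(-2) = 10)
h(I, k) = -2 + k (h(I, k) = -1 + (k - 1*1) = -1 + (k - 1) = -1 + (-1 + k) = -2 + k)
-23*(h(4, -4) - J) - 26 = -23*((-2 - 4) - 1*10) - 26 = -23*(-6 - 10) - 26 = -23*(-16) - 26 = 368 - 26 = 342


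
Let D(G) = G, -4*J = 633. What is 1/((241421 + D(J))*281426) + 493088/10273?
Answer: 66958994111459490/1395024309062099 ≈ 47.998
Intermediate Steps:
J = -633/4 (J = -¼*633 = -633/4 ≈ -158.25)
1/((241421 + D(J))*281426) + 493088/10273 = 1/((241421 - 633/4)*281426) + 493088/10273 = (1/281426)/(965051/4) + 493088*(1/10273) = (4/965051)*(1/281426) + 493088/10273 = 2/135795221363 + 493088/10273 = 66958994111459490/1395024309062099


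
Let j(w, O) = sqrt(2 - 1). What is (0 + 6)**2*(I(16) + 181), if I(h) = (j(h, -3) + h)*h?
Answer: 16308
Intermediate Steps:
j(w, O) = 1 (j(w, O) = sqrt(1) = 1)
I(h) = h*(1 + h) (I(h) = (1 + h)*h = h*(1 + h))
(0 + 6)**2*(I(16) + 181) = (0 + 6)**2*(16*(1 + 16) + 181) = 6**2*(16*17 + 181) = 36*(272 + 181) = 36*453 = 16308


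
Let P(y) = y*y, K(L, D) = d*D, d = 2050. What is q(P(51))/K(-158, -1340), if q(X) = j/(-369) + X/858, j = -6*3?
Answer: -36119/32211322000 ≈ -1.1213e-6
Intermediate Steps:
j = -18
K(L, D) = 2050*D
P(y) = y²
q(X) = 2/41 + X/858 (q(X) = -18/(-369) + X/858 = -18*(-1/369) + X*(1/858) = 2/41 + X/858)
q(P(51))/K(-158, -1340) = (2/41 + (1/858)*51²)/((2050*(-1340))) = (2/41 + (1/858)*2601)/(-2747000) = (2/41 + 867/286)*(-1/2747000) = (36119/11726)*(-1/2747000) = -36119/32211322000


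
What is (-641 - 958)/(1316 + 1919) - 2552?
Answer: -8257319/3235 ≈ -2552.5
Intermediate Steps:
(-641 - 958)/(1316 + 1919) - 2552 = -1599/3235 - 2552 = -8257319/3235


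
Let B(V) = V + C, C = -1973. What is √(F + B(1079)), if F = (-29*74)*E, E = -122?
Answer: √260918 ≈ 510.80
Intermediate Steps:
B(V) = -1973 + V (B(V) = V - 1973 = -1973 + V)
F = 261812 (F = -29*74*(-122) = -2146*(-122) = 261812)
√(F + B(1079)) = √(261812 + (-1973 + 1079)) = √(261812 - 894) = √260918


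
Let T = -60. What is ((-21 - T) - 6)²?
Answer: 1089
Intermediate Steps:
((-21 - T) - 6)² = ((-21 - 1*(-60)) - 6)² = ((-21 + 60) - 6)² = (39 - 6)² = 33² = 1089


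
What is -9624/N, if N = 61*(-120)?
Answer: 401/305 ≈ 1.3148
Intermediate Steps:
N = -7320
-9624/N = -9624/(-7320) = -9624*(-1/7320) = 401/305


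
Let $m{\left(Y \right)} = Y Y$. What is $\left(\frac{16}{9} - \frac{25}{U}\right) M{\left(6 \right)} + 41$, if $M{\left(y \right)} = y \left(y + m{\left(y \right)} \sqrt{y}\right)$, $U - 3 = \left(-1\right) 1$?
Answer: $-345 - 2316 \sqrt{6} \approx -6018.0$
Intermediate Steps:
$m{\left(Y \right)} = Y^{2}$
$U = 2$ ($U = 3 - 1 = 2$)
$M{\left(y \right)} = y \left(y + y^{\frac{5}{2}}\right)$ ($M{\left(y \right)} = y \left(y + y^{2} \sqrt{y}\right) = y \left(y + y^{\frac{5}{2}}\right)$)
$\left(\frac{16}{9} - \frac{25}{U}\right) M{\left(6 \right)} + 41 = \left(\frac{16}{9} - \frac{25}{2}\right) \left(6^{2} + 6^{\frac{7}{2}}\right) + 41 = \left(16 \cdot \frac{1}{9} - \frac{25}{2}\right) \left(36 + 216 \sqrt{6}\right) + 41 = \left(\frac{16}{9} - \frac{25}{2}\right) \left(36 + 216 \sqrt{6}\right) + 41 = - \frac{193 \left(36 + 216 \sqrt{6}\right)}{18} + 41 = \left(-386 - 2316 \sqrt{6}\right) + 41 = -345 - 2316 \sqrt{6}$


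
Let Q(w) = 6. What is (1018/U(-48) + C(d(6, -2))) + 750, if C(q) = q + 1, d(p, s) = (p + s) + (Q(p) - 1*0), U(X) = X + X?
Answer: 36019/48 ≈ 750.40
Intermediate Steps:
U(X) = 2*X
d(p, s) = 6 + p + s (d(p, s) = (p + s) + (6 - 1*0) = (p + s) + (6 + 0) = (p + s) + 6 = 6 + p + s)
C(q) = 1 + q
(1018/U(-48) + C(d(6, -2))) + 750 = (1018/((2*(-48))) + (1 + (6 + 6 - 2))) + 750 = (1018/(-96) + (1 + 10)) + 750 = (1018*(-1/96) + 11) + 750 = (-509/48 + 11) + 750 = 19/48 + 750 = 36019/48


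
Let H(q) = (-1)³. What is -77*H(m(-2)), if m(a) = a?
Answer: 77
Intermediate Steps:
H(q) = -1
-77*H(m(-2)) = -77*(-1) = 77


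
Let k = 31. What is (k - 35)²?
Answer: 16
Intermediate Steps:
(k - 35)² = (31 - 35)² = (-4)² = 16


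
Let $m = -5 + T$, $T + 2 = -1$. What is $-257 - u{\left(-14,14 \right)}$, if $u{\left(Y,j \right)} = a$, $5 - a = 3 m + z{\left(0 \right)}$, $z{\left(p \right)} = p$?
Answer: $-286$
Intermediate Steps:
$T = -3$ ($T = -2 - 1 = -3$)
$m = -8$ ($m = -5 - 3 = -8$)
$a = 29$ ($a = 5 - \left(3 \left(-8\right) + 0\right) = 5 - \left(-24 + 0\right) = 5 - -24 = 5 + 24 = 29$)
$u{\left(Y,j \right)} = 29$
$-257 - u{\left(-14,14 \right)} = -257 - 29 = -286$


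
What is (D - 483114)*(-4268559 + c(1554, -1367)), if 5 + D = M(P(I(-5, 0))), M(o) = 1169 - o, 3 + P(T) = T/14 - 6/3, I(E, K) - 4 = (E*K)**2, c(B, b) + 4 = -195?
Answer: 14401154557686/7 ≈ 2.0573e+12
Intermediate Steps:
c(B, b) = -199 (c(B, b) = -4 - 195 = -199)
I(E, K) = 4 + E**2*K**2 (I(E, K) = 4 + (E*K)**2 = 4 + E**2*K**2)
P(T) = -5 + T/14 (P(T) = -3 + (T/14 - 6/3) = -3 + (T*(1/14) - 6*1/3) = -3 + (T/14 - 2) = -3 + (-2 + T/14) = -5 + T/14)
D = 8181/7 (D = -5 + (1169 - (-5 + (4 + (-5)**2*0**2)/14)) = -5 + (1169 - (-5 + (4 + 25*0)/14)) = -5 + (1169 - (-5 + (4 + 0)/14)) = -5 + (1169 - (-5 + (1/14)*4)) = -5 + (1169 - (-5 + 2/7)) = -5 + (1169 - 1*(-33/7)) = -5 + (1169 + 33/7) = -5 + 8216/7 = 8181/7 ≈ 1168.7)
(D - 483114)*(-4268559 + c(1554, -1367)) = (8181/7 - 483114)*(-4268559 - 199) = -3373617/7*(-4268758) = 14401154557686/7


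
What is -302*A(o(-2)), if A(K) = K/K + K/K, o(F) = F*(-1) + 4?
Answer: -604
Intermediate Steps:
o(F) = 4 - F (o(F) = -F + 4 = 4 - F)
A(K) = 2 (A(K) = 1 + 1 = 2)
-302*A(o(-2)) = -302*2 = -604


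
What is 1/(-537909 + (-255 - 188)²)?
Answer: -1/341660 ≈ -2.9269e-6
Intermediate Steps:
1/(-537909 + (-255 - 188)²) = 1/(-537909 + (-443)²) = 1/(-537909 + 196249) = 1/(-341660) = -1/341660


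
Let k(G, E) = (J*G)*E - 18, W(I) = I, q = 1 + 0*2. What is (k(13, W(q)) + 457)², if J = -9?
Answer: 103684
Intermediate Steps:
q = 1 (q = 1 + 0 = 1)
k(G, E) = -18 - 9*E*G (k(G, E) = (-9*G)*E - 18 = -9*E*G - 18 = -18 - 9*E*G)
(k(13, W(q)) + 457)² = ((-18 - 9*1*13) + 457)² = ((-18 - 117) + 457)² = (-135 + 457)² = 322² = 103684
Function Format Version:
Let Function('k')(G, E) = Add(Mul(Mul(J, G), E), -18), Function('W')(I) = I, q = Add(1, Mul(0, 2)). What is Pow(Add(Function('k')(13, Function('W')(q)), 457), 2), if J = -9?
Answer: 103684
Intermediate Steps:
q = 1 (q = Add(1, 0) = 1)
Function('k')(G, E) = Add(-18, Mul(-9, E, G)) (Function('k')(G, E) = Add(Mul(Mul(-9, G), E), -18) = Add(Mul(-9, E, G), -18) = Add(-18, Mul(-9, E, G)))
Pow(Add(Function('k')(13, Function('W')(q)), 457), 2) = Pow(Add(Add(-18, Mul(-9, 1, 13)), 457), 2) = Pow(Add(Add(-18, -117), 457), 2) = Pow(Add(-135, 457), 2) = Pow(322, 2) = 103684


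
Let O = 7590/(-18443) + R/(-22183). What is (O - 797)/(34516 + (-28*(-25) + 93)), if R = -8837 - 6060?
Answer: -325963115592/14445655825321 ≈ -0.022565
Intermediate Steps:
R = -14897
O = 106376401/409121069 (O = 7590/(-18443) - 14897/(-22183) = 7590*(-1/18443) - 14897*(-1/22183) = -7590/18443 + 14897/22183 = 106376401/409121069 ≈ 0.26001)
(O - 797)/(34516 + (-28*(-25) + 93)) = (106376401/409121069 - 797)/(34516 + (-28*(-25) + 93)) = -325963115592/(409121069*(34516 + (700 + 93))) = -325963115592/(409121069*(34516 + 793)) = -325963115592/409121069/35309 = -325963115592/409121069*1/35309 = -325963115592/14445655825321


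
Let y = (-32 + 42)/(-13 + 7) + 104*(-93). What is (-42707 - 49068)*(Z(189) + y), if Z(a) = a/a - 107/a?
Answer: 167786817775/189 ≈ 8.8776e+8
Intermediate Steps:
Z(a) = 1 - 107/a
y = -29021/3 (y = 10/(-6) - 9672 = 10*(-⅙) - 9672 = -5/3 - 9672 = -29021/3 ≈ -9673.7)
(-42707 - 49068)*(Z(189) + y) = (-42707 - 49068)*((-107 + 189)/189 - 29021/3) = -91775*((1/189)*82 - 29021/3) = -91775*(82/189 - 29021/3) = -91775*(-1828241/189) = 167786817775/189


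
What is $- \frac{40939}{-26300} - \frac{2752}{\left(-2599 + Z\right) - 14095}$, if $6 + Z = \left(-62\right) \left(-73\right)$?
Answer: $\frac{285384493}{160088100} \approx 1.7827$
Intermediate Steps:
$Z = 4520$ ($Z = -6 - -4526 = -6 + 4526 = 4520$)
$- \frac{40939}{-26300} - \frac{2752}{\left(-2599 + Z\right) - 14095} = - \frac{40939}{-26300} - \frac{2752}{\left(-2599 + 4520\right) - 14095} = \left(-40939\right) \left(- \frac{1}{26300}\right) - \frac{2752}{1921 - 14095} = \frac{40939}{26300} - \frac{2752}{-12174} = \frac{40939}{26300} - - \frac{1376}{6087} = \frac{40939}{26300} + \frac{1376}{6087} = \frac{285384493}{160088100}$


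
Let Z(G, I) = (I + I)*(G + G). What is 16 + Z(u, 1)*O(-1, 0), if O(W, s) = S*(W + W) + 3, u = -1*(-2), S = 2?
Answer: 8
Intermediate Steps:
u = 2
Z(G, I) = 4*G*I (Z(G, I) = (2*I)*(2*G) = 4*G*I)
O(W, s) = 3 + 4*W (O(W, s) = 2*(W + W) + 3 = 2*(2*W) + 3 = 4*W + 3 = 3 + 4*W)
16 + Z(u, 1)*O(-1, 0) = 16 + (4*2*1)*(3 + 4*(-1)) = 16 + 8*(3 - 4) = 16 + 8*(-1) = 16 - 8 = 8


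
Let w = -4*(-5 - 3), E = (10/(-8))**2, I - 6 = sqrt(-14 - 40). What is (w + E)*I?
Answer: 1611/8 + 1611*I*sqrt(6)/16 ≈ 201.38 + 246.63*I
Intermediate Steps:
I = 6 + 3*I*sqrt(6) (I = 6 + sqrt(-14 - 40) = 6 + sqrt(-54) = 6 + 3*I*sqrt(6) ≈ 6.0 + 7.3485*I)
E = 25/16 (E = (10*(-1/8))**2 = (-5/4)**2 = 25/16 ≈ 1.5625)
w = 32 (w = -4*(-8) = 32)
(w + E)*I = (32 + 25/16)*(6 + 3*I*sqrt(6)) = 537*(6 + 3*I*sqrt(6))/16 = 1611/8 + 1611*I*sqrt(6)/16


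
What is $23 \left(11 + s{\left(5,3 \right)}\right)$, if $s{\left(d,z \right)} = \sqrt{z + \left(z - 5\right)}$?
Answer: $276$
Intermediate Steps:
$s{\left(d,z \right)} = \sqrt{-5 + 2 z}$ ($s{\left(d,z \right)} = \sqrt{z + \left(-5 + z\right)} = \sqrt{-5 + 2 z}$)
$23 \left(11 + s{\left(5,3 \right)}\right) = 23 \left(11 + \sqrt{-5 + 2 \cdot 3}\right) = 23 \left(11 + \sqrt{-5 + 6}\right) = 23 \left(11 + \sqrt{1}\right) = 23 \left(11 + 1\right) = 23 \cdot 12 = 276$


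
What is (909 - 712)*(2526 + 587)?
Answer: 613261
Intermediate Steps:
(909 - 712)*(2526 + 587) = 197*3113 = 613261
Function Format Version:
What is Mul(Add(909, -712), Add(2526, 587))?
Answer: 613261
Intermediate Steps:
Mul(Add(909, -712), Add(2526, 587)) = Mul(197, 3113) = 613261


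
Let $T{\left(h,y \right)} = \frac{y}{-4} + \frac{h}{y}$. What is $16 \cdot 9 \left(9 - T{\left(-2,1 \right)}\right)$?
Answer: $1620$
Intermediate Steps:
$T{\left(h,y \right)} = - \frac{y}{4} + \frac{h}{y}$ ($T{\left(h,y \right)} = y \left(- \frac{1}{4}\right) + \frac{h}{y} = - \frac{y}{4} + \frac{h}{y}$)
$16 \cdot 9 \left(9 - T{\left(-2,1 \right)}\right) = 16 \cdot 9 \left(9 - \left(\left(- \frac{1}{4}\right) 1 - \frac{2}{1}\right)\right) = 144 \left(9 - \left(- \frac{1}{4} - 2\right)\right) = 144 \left(9 - - \frac{9}{4}\right) = 144 \left(9 + \frac{9}{4}\right) = 144 \cdot \frac{45}{4} = 1620$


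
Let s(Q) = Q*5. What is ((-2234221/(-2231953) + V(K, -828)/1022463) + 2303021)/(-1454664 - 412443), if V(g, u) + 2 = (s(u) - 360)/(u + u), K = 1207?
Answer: -80587430742058972727/65333876959958964786 ≈ -1.2335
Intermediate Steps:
s(Q) = 5*Q
V(g, u) = -2 + (-360 + 5*u)/(2*u) (V(g, u) = -2 + (5*u - 360)/(u + u) = -2 + (-360 + 5*u)/((2*u)) = -2 + (-360 + 5*u)*(1/(2*u)) = -2 + (-360 + 5*u)/(2*u))
((-2234221/(-2231953) + V(K, -828)/1022463) + 2303021)/(-1454664 - 412443) = ((-2234221/(-2231953) + ((1/2)*(-360 - 828)/(-828))/1022463) + 2303021)/(-1454664 - 412443) = ((-2234221*(-1/2231953) + ((1/2)*(-1/828)*(-1188))*(1/1022463)) + 2303021)/(-1867107) = ((2234221/2231953 + (33/46)*(1/1022463)) + 2303021)*(-1/1867107) = ((2234221/2231953 + 11/15677766) + 2303021)*(-1/1867107) = (35027618581769/34992036856998 + 2303021)*(-1/1867107) = (80587430742058972727/34992036856998)*(-1/1867107) = -80587430742058972727/65333876959958964786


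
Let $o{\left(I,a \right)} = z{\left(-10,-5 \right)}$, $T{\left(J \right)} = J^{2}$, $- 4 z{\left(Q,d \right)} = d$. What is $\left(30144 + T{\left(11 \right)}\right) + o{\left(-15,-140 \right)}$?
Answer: $\frac{121065}{4} \approx 30266.0$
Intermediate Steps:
$z{\left(Q,d \right)} = - \frac{d}{4}$
$o{\left(I,a \right)} = \frac{5}{4}$ ($o{\left(I,a \right)} = \left(- \frac{1}{4}\right) \left(-5\right) = \frac{5}{4}$)
$\left(30144 + T{\left(11 \right)}\right) + o{\left(-15,-140 \right)} = \left(30144 + 11^{2}\right) + \frac{5}{4} = \left(30144 + 121\right) + \frac{5}{4} = 30265 + \frac{5}{4} = \frac{121065}{4}$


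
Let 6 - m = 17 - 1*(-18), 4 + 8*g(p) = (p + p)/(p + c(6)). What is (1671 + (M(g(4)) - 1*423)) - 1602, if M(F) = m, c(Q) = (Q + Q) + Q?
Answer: -383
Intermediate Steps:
c(Q) = 3*Q (c(Q) = 2*Q + Q = 3*Q)
g(p) = -1/2 + p/(4*(18 + p)) (g(p) = -1/2 + ((p + p)/(p + 3*6))/8 = -1/2 + ((2*p)/(p + 18))/8 = -1/2 + ((2*p)/(18 + p))/8 = -1/2 + (2*p/(18 + p))/8 = -1/2 + p/(4*(18 + p)))
m = -29 (m = 6 - (17 - 1*(-18)) = 6 - (17 + 18) = 6 - 1*35 = 6 - 35 = -29)
M(F) = -29
(1671 + (M(g(4)) - 1*423)) - 1602 = (1671 + (-29 - 1*423)) - 1602 = (1671 + (-29 - 423)) - 1602 = (1671 - 452) - 1602 = 1219 - 1602 = -383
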